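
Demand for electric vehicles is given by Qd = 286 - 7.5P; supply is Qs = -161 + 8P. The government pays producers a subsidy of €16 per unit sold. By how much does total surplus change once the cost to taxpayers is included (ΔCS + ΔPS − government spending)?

Pre-subsidy: 286 - 7.5P = -161 + 8P gives P* = 894/31, Q* = 2161/31.
With the subsidy, sellers receive Ps = Pb + 16 for each unit, where Pb is the price buyers pay.
Supply in terms of Pb becomes Qs = -161 + 8(Pb + 16) = -33 + 8Pb. Setting this equal to demand: 286 - 7.5Pb = -33 + 8Pb, so Pb = 638/31.
Sellers receive Ps = 638/31 + 16 = 1134/31; Q' = 286 − 7.5·(638/31) = 4081/31.
ΔCS = ½(2161/31 + 4081/31)(894/31 − 638/31) = 798976/961; ΔPS = ½(2161/31 + 4081/31)(1134/31 − 894/31) = 749040/961.
Government spending = 16 × 4081/31 = 65296/31.
Net change = 798976/961 + 749040/961 − 65296/31 = -15360/31. The loss equals the DWL triangle ½·16·1920/31.

Net change in total surplus = -15360/31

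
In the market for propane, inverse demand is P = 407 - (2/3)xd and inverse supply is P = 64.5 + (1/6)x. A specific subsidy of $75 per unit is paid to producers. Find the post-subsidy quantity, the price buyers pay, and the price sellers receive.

x' = 501; buyers pay $73; sellers receive $148

Pre-subsidy: 407 - (2/3)x = 64.5 + (1/6)x gives x* = 411 and P* = 133.
With the subsidy, sellers receive Ps = Pb + 75 for each unit, where Pb is the price buyers pay.
On the curves, Pb = 407 - (2/3)x and Ps = 64.5 + (1/6)x; the wedge Ps − Pb = 75 gives 64.5 + (1/6)x − (407 - (2/3)x) = 75, so x' = 501.
Then Pb = 407 − (2/3)·501 = 73 and Ps = 64.5 + (1/6)·501 = 148.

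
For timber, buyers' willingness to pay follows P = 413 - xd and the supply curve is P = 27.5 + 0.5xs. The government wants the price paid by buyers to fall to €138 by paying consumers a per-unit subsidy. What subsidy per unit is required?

At a buyer price of 138, quantity demanded is 413 − 1·138 = 275.
Sellers supply 275 only when they receive Ps = 27.5 + 0.5·275 = 165.
s = Ps − Pb = 165 − 138 = 27.

Required subsidy s = €27 per unit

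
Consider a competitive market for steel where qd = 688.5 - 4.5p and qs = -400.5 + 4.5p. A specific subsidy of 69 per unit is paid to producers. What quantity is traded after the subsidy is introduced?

Pre-subsidy: 688.5 - 4.5p = -400.5 + 4.5p gives p* = 121, q* = 144.
With the subsidy, sellers receive ps = pb + 69 for each unit, where pb is the price buyers pay.
Supply in terms of pb becomes qs = -400.5 + 4.5(pb + 69) = -90 + 4.5pb. Setting this equal to demand: 688.5 - 4.5pb = -90 + 4.5pb, so pb = 86.5.
Sellers receive ps = 86.5 + 69 = 155.5; q' = 688.5 − 4.5·86.5 = 299.25.

q' = 299.25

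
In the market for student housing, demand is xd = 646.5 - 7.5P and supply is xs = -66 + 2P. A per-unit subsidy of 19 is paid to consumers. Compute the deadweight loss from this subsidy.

Deadweight loss = 285

Pre-subsidy: 646.5 - 7.5P = -66 + 2P gives P* = 75, x* = 84.
With the rebate, buyers effectively pay Pb = Ps − 19, where Ps is the price sellers receive.
Demand in terms of Ps becomes xd = 646.5 − 7.5(Ps − 19) = 789 - 7.5Ps. Setting this equal to supply: 789 - 7.5Ps = -66 + 2Ps, so Ps = 90.
Buyers pay Pb = 90 − 19 = 71; x' = -66 + 2·90 = 114.
The subsidy expands output by 114 − 84 = 30 past the efficient level; on those units the gap between marginal cost and willingness to pay runs from 0 up to 19.
DWL = ½ × 19 × 30 = 285.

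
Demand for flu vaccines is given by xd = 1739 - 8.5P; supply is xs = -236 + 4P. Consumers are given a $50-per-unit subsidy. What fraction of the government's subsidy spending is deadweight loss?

DWL / government spending = 17/133

Pre-subsidy: 1739 - 8.5P = -236 + 4P gives P* = 158, x* = 396.
With the rebate, buyers effectively pay Pb = Ps − 50, where Ps is the price sellers receive.
Demand in terms of Ps becomes xd = 1739 − 8.5(Ps − 50) = 2164 - 8.5Ps. Setting this equal to supply: 2164 - 8.5Ps = -236 + 4Ps, so Ps = 192.
Buyers pay Pb = 192 − 50 = 142; x' = -236 + 4·192 = 532.
ΔCS = ½(396 + 532)(158 − 142) = 7424; ΔPS = ½(396 + 532)(192 − 158) = 15776.
Government spending = 50 × 532 = 26600.
DWL = ½ × 50 × (532 − 396) = 3400; fraction = 3400 / 26600 = 17/133.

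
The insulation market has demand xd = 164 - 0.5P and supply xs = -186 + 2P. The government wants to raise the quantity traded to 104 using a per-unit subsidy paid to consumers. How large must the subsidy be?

Required subsidy s = 25 per unit

At x = 104, invert demand for the buyer price: Pb = (164 − 104)/0.5 = 120; invert supply for the seller price: Ps = (104 − (-186))/2 = 145.
The subsidy must fill the gap: s = Ps − Pb = 145 − 120 = 25.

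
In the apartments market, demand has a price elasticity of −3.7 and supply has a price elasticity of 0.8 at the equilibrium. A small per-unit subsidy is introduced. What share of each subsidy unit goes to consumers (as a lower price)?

Consumer share = 8/45

For a small subsidy around the equilibrium, the benefit split depends on the relative slopes, which at a point are proportional to the elasticities.
Buyer share = εs/(εs + |εd|) = 0.8/(0.8 + 3.7) = 8/45; seller share = |εd|/(εs + |εd|) = 37/45.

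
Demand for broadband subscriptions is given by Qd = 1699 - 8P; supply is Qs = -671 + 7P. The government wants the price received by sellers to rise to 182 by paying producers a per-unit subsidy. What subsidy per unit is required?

At a seller price of 182, quantity supplied is -671 + 7·182 = 603.
Buyers absorb 603 only when they pay Pb with 1699 − 8·Pb = 603, i.e. Pb = 137.
s = Ps − Pb = 182 − 137 = 45.

Required subsidy s = 45 per unit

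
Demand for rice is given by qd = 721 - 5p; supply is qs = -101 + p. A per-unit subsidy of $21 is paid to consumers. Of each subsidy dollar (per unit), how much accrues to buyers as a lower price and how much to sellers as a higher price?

Pre-subsidy: 721 - 5p = -101 + p gives p* = 137, q* = 36.
With the rebate, buyers effectively pay pb = ps − 21, where ps is the price sellers receive.
Demand in terms of ps becomes qd = 721 − 5(ps − 21) = 826 - 5ps. Setting this equal to supply: 826 - 5ps = -101 + ps, so ps = 154.5.
Buyers pay pb = 154.5 − 21 = 133.5; q' = -101 + 1·154.5 = 53.5.
Buyers' price falls by p* − pb = 137 − 133.5 = 3.5; sellers' price rises by ps − p* = 154.5 − 137 = 17.5.

Buyers gain $3.5 per unit; sellers gain $17.5 per unit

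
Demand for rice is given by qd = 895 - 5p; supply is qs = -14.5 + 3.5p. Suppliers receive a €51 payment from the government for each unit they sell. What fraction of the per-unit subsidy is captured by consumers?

Consumer share = 7/17

Pre-subsidy: 895 - 5p = -14.5 + 3.5p gives p* = 107, q* = 360.
With the subsidy, sellers receive ps = pb + 51 for each unit, where pb is the price buyers pay.
Supply in terms of pb becomes qs = -14.5 + 3.5(pb + 51) = 164 + 3.5pb. Setting this equal to demand: 895 - 5pb = 164 + 3.5pb, so pb = 86.
Sellers receive ps = 86 + 51 = 137; q' = 895 − 5·86 = 465.
Buyers' price falls by p* − pb = 107 − 86 = 21; sellers' price rises by ps − p* = 137 − 107 = 30.
So consumers capture 21/51 = 7/17 of each unit of subsidy.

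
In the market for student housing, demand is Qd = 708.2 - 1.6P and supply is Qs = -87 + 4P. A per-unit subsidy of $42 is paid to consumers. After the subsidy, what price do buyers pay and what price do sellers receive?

Buyers pay $112; sellers receive $154

Pre-subsidy: 708.2 - 1.6P = -87 + 4P gives P* = 142, Q* = 481.
With the rebate, buyers effectively pay Pb = Ps − 42, where Ps is the price sellers receive.
Demand in terms of Ps becomes Qd = 708.2 − 1.6(Ps − 42) = 775.4 - 1.6Ps. Setting this equal to supply: 775.4 - 1.6Ps = -87 + 4Ps, so Ps = 154.
Buyers pay Pb = 154 − 42 = 112; Q' = -87 + 4·154 = 529.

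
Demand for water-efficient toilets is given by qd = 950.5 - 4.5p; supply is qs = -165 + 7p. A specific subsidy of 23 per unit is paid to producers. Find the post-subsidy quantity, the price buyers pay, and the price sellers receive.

Pre-subsidy: 950.5 - 4.5p = -165 + 7p gives p* = 97, q* = 514.
With the subsidy, sellers receive ps = pb + 23 for each unit, where pb is the price buyers pay.
Supply in terms of pb becomes qs = -165 + 7(pb + 23) = -4 + 7pb. Setting this equal to demand: 950.5 - 4.5pb = -4 + 7pb, so pb = 83.
Sellers receive ps = 83 + 23 = 106; q' = 950.5 − 4.5·83 = 577.

q' = 577; buyers pay 83; sellers receive 106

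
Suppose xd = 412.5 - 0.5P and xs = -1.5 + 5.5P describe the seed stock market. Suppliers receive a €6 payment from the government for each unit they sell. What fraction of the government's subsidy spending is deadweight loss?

DWL / government spending = 11/3046

Pre-subsidy: 412.5 - 0.5P = -1.5 + 5.5P gives P* = 69, x* = 378.
With the subsidy, sellers receive Ps = Pb + 6 for each unit, where Pb is the price buyers pay.
Supply in terms of Pb becomes xs = -1.5 + 5.5(Pb + 6) = 31.5 + 5.5Pb. Setting this equal to demand: 412.5 - 0.5Pb = 31.5 + 5.5Pb, so Pb = 63.5.
Sellers receive Ps = 63.5 + 6 = 69.5; x' = 412.5 − 0.5·63.5 = 380.75.
ΔCS = ½(378 + 380.75)(69 − 63.5) = 2086.5625; ΔPS = ½(378 + 380.75)(69.5 − 69) = 189.6875.
Government spending = 6 × 380.75 = 2284.5.
DWL = ½ × 6 × (380.75 − 378) = 8.25; fraction = 8.25 / 2284.5 = 11/3046.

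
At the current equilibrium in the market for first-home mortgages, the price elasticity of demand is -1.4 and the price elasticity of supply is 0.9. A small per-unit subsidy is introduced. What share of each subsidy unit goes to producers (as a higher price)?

Producer share = 14/23

For a small subsidy around the equilibrium, the benefit split depends on the relative slopes, which at a point are proportional to the elasticities.
Buyer share = εs/(εs + |εd|) = 0.9/(0.9 + 1.4) = 9/23; seller share = |εd|/(εs + |εd|) = 14/23.
So producers capture 14/23 of the subsidy.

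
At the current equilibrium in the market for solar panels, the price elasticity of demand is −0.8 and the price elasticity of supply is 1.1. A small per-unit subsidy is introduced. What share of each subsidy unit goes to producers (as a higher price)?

Producer share = 8/19

For a small subsidy around the equilibrium, the benefit split depends on the relative slopes, which at a point are proportional to the elasticities.
Buyer share = εs/(εs + |εd|) = 1.1/(1.1 + 0.8) = 11/19; seller share = |εd|/(εs + |εd|) = 8/19.
So producers capture 8/19 of the subsidy.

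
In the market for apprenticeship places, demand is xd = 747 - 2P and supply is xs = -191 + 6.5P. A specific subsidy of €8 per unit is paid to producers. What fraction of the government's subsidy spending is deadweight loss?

DWL / government spending = 104/9155

Pre-subsidy: 747 - 2P = -191 + 6.5P gives P* = 1876/17, x* = 8947/17.
With the subsidy, sellers receive Ps = Pb + 8 for each unit, where Pb is the price buyers pay.
Supply in terms of Pb becomes xs = -191 + 6.5(Pb + 8) = -139 + 6.5Pb. Setting this equal to demand: 747 - 2Pb = -139 + 6.5Pb, so Pb = 1772/17.
Sellers receive Ps = 1772/17 + 8 = 1908/17; x' = 747 − 2·(1772/17) = 9155/17.
ΔCS = ½(8947/17 + 9155/17)(1876/17 − 1772/17) = 941304/289; ΔPS = ½(8947/17 + 9155/17)(1908/17 − 1876/17) = 289632/289.
Government spending = 8 × 9155/17 = 73240/17.
DWL = ½ × 8 × (9155/17 − 8947/17) = 832/17; fraction = (832/17) / (73240/17) = 104/9155.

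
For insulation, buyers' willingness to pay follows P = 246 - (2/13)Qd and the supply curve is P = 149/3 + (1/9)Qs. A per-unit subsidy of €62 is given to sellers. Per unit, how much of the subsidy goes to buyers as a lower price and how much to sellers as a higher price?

Pre-subsidy: 246 - (2/13)Q = 149/3 + (1/9)Q gives Q* = 741 and P* = 132.
With the subsidy, sellers receive Ps = Pb + 62 for each unit, where Pb is the price buyers pay.
On the curves, Pb = 246 - (2/13)Q and Ps = 149/3 + (1/9)Q; the wedge Ps − Pb = 62 gives 149/3 + (1/9)Q − (246 - (2/13)Q) = 62, so Q' = 975.
Then Pb = 246 − (2/13)·975 = 96 and Ps = 149/3 + (1/9)·975 = 158.
Buyers' price falls by P* − Pb = 132 − 96 = 36; sellers' price rises by Ps − P* = 158 − 132 = 26.

Buyers gain €36 per unit; sellers gain €26 per unit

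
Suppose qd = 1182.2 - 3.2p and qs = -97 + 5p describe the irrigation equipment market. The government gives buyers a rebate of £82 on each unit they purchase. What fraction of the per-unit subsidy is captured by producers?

Producer share = 16/41

Pre-subsidy: 1182.2 - 3.2p = -97 + 5p gives p* = 156, q* = 683.
With the rebate, buyers effectively pay pb = ps − 82, where ps is the price sellers receive.
Demand in terms of ps becomes qd = 1182.2 − 3.2(ps − 82) = 1444.6 - 3.2ps. Setting this equal to supply: 1444.6 - 3.2ps = -97 + 5ps, so ps = 188.
Buyers pay pb = 188 − 82 = 106; q' = -97 + 5·188 = 843.
Buyers' price falls by p* − pb = 156 − 106 = 50; sellers' price rises by ps − p* = 188 − 156 = 32.
So producers capture 32/82 = 16/41 of each unit of subsidy.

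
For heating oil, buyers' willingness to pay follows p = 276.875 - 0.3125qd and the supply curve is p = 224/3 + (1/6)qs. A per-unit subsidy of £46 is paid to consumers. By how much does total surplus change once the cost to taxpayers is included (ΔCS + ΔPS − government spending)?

Pre-subsidy: 276.875 - 0.3125q = 224/3 + (1/6)q gives q* = 422 and p* = 145.
With the rebate, buyers effectively pay pb = ps − 46, where ps is the price sellers receive.
On the curves, pb = 276.875 - 0.3125q and ps = 224/3 + (1/6)q; the wedge ps − pb = 46 gives 224/3 + (1/6)q − (276.875 - 0.3125q) = 46, so q' = 518.
Then pb = 276.875 − 0.3125·518 = 115 and ps = 224/3 + (1/6)·518 = 161.
ΔCS = ½(422 + 518)(145 − 115) = 14100; ΔPS = ½(422 + 518)(161 − 145) = 7520.
Government spending = 46 × 518 = 23828.
Net change = 14100 + 7520 − 23828 = -2208. The loss equals the DWL triangle ½·46·96.

Net change in total surplus = -£2208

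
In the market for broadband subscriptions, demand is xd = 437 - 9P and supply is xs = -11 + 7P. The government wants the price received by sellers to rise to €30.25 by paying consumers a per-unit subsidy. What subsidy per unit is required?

Required subsidy s = €4 per unit

At a seller price of 30.25, quantity supplied is -11 + 7·30.25 = 200.75.
Buyers absorb 200.75 only when they pay Pb with 437 − 9·Pb = 200.75, i.e. Pb = 26.25.
s = Ps − Pb = 30.25 − 26.25 = 4.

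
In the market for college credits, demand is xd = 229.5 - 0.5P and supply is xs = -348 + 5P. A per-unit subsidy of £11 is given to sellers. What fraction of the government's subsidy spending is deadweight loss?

Pre-subsidy: 229.5 - 0.5P = -348 + 5P gives P* = 105, x* = 177.
With the subsidy, sellers receive Ps = Pb + 11 for each unit, where Pb is the price buyers pay.
Supply in terms of Pb becomes xs = -348 + 5(Pb + 11) = -293 + 5Pb. Setting this equal to demand: 229.5 - 0.5Pb = -293 + 5Pb, so Pb = 95.
Sellers receive Ps = 95 + 11 = 106; x' = 229.5 − 0.5·95 = 182.
ΔCS = ½(177 + 182)(105 − 95) = 1795; ΔPS = ½(177 + 182)(106 − 105) = 179.5.
Government spending = 11 × 182 = 2002.
DWL = ½ × 11 × (182 − 177) = 27.5; fraction = 27.5 / 2002 = 5/364.

DWL / government spending = 5/364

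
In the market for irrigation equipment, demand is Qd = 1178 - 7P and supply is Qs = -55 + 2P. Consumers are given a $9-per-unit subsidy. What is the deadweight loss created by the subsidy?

Pre-subsidy: 1178 - 7P = -55 + 2P gives P* = 137, Q* = 219.
With the rebate, buyers effectively pay Pb = Ps − 9, where Ps is the price sellers receive.
Demand in terms of Ps becomes Qd = 1178 − 7(Ps − 9) = 1241 - 7Ps. Setting this equal to supply: 1241 - 7Ps = -55 + 2Ps, so Ps = 144.
Buyers pay Pb = 144 − 9 = 135; Q' = -55 + 2·144 = 233.
The subsidy expands output by 233 − 219 = 14 past the efficient level; on those units the gap between marginal cost and willingness to pay runs from 0 up to 9.
DWL = ½ × 9 × 14 = 63.

Deadweight loss = $63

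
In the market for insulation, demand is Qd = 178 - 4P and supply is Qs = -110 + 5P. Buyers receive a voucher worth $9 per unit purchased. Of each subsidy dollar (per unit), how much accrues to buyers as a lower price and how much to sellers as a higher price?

Pre-subsidy: 178 - 4P = -110 + 5P gives P* = 32, Q* = 50.
With the rebate, buyers effectively pay Pb = Ps − 9, where Ps is the price sellers receive.
Demand in terms of Ps becomes Qd = 178 − 4(Ps − 9) = 214 - 4Ps. Setting this equal to supply: 214 - 4Ps = -110 + 5Ps, so Ps = 36.
Buyers pay Pb = 36 − 9 = 27; Q' = -110 + 5·36 = 70.
Buyers' price falls by P* − Pb = 32 − 27 = 5; sellers' price rises by Ps − P* = 36 − 32 = 4.

Buyers gain $5 per unit; sellers gain $4 per unit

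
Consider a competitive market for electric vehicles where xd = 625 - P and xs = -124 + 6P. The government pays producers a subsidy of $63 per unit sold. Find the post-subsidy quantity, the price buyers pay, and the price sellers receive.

x' = 572; buyers pay $53; sellers receive $116

Pre-subsidy: 625 - P = -124 + 6P gives P* = 107, x* = 518.
With the subsidy, sellers receive Ps = Pb + 63 for each unit, where Pb is the price buyers pay.
Supply in terms of Pb becomes xs = -124 + 6(Pb + 63) = 254 + 6Pb. Setting this equal to demand: 625 - Pb = 254 + 6Pb, so Pb = 53.
Sellers receive Ps = 53 + 63 = 116; x' = 625 − 1·53 = 572.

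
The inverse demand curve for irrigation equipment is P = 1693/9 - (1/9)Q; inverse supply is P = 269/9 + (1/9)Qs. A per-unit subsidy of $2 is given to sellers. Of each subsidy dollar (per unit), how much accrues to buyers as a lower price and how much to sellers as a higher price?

Pre-subsidy: 1693/9 - (1/9)Q = 269/9 + (1/9)Q gives Q* = 712 and P* = 109.
With the subsidy, sellers receive Ps = Pb + 2 for each unit, where Pb is the price buyers pay.
On the curves, Pb = 1693/9 - (1/9)Q and Ps = 269/9 + (1/9)Q; the wedge Ps − Pb = 2 gives 269/9 + (1/9)Q − (1693/9 - (1/9)Q) = 2, so Q' = 721.
Then Pb = 1693/9 − (1/9)·721 = 108 and Ps = 269/9 + (1/9)·721 = 110.
Buyers' price falls by P* − Pb = 109 − 108 = 1; sellers' price rises by Ps − P* = 110 − 109 = 1.

Buyers gain $1 per unit; sellers gain $1 per unit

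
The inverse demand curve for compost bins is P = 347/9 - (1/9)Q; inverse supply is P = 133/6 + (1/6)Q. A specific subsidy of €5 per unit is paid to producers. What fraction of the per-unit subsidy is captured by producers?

Producer share = 0.6

Pre-subsidy: 347/9 - (1/9)Q = 133/6 + (1/6)Q gives Q* = 59 and P* = 32.
With the subsidy, sellers receive Ps = Pb + 5 for each unit, where Pb is the price buyers pay.
On the curves, Pb = 347/9 - (1/9)Q and Ps = 133/6 + (1/6)Q; the wedge Ps − Pb = 5 gives 133/6 + (1/6)Q − (347/9 - (1/9)Q) = 5, so Q' = 77.
Then Pb = 347/9 − (1/9)·77 = 30 and Ps = 133/6 + (1/6)·77 = 35.
Buyers' price falls by P* − Pb = 32 − 30 = 2; sellers' price rises by Ps − P* = 35 − 32 = 3.
So producers capture 3/5 = 0.6 of each unit of subsidy.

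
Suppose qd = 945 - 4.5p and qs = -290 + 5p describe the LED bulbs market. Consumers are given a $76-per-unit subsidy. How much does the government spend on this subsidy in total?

Pre-subsidy: 945 - 4.5p = -290 + 5p gives p* = 130, q* = 360.
With the rebate, buyers effectively pay pb = ps − 76, where ps is the price sellers receive.
Demand in terms of ps becomes qd = 945 − 4.5(ps − 76) = 1287 - 4.5ps. Setting this equal to supply: 1287 - 4.5ps = -290 + 5ps, so ps = 166.
Buyers pay pb = 166 − 76 = 90; q' = -290 + 5·166 = 540.
Government outlay = subsidy × quantity = 76 × 540 = 41040.

Government cost = $41040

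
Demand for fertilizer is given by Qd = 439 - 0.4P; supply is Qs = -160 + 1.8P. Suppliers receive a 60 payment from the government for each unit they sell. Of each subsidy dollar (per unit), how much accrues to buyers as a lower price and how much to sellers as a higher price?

Pre-subsidy: 439 - 0.4P = -160 + 1.8P gives P* = 2995/11, Q* = 3631/11.
With the subsidy, sellers receive Ps = Pb + 60 for each unit, where Pb is the price buyers pay.
Supply in terms of Pb becomes Qs = -160 + 1.8(Pb + 60) = -52 + 1.8Pb. Setting this equal to demand: 439 - 0.4Pb = -52 + 1.8Pb, so Pb = 2455/11.
Sellers receive Ps = 2455/11 + 60 = 3115/11; Q' = 439 − 0.4·(2455/11) = 3847/11.
Buyers' price falls by P* − Pb = 2995/11 − 2455/11 = 540/11; sellers' price rises by Ps − P* = 3115/11 − 2995/11 = 120/11.

Buyers gain 540/11 per unit; sellers gain 120/11 per unit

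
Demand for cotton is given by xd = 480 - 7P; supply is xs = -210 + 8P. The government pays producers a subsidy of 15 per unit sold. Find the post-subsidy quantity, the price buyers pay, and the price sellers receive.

Pre-subsidy: 480 - 7P = -210 + 8P gives P* = 46, x* = 158.
With the subsidy, sellers receive Ps = Pb + 15 for each unit, where Pb is the price buyers pay.
Supply in terms of Pb becomes xs = -210 + 8(Pb + 15) = -90 + 8Pb. Setting this equal to demand: 480 - 7Pb = -90 + 8Pb, so Pb = 38.
Sellers receive Ps = 38 + 15 = 53; x' = 480 − 7·38 = 214.

x' = 214; buyers pay 38; sellers receive 53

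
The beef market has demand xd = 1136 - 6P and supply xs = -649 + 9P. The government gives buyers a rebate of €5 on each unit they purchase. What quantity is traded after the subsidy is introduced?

x' = 440

Pre-subsidy: 1136 - 6P = -649 + 9P gives P* = 119, x* = 422.
With the rebate, buyers effectively pay Pb = Ps − 5, where Ps is the price sellers receive.
Demand in terms of Ps becomes xd = 1136 − 6(Ps − 5) = 1166 - 6Ps. Setting this equal to supply: 1166 - 6Ps = -649 + 9Ps, so Ps = 121.
Buyers pay Pb = 121 − 5 = 116; x' = -649 + 9·121 = 440.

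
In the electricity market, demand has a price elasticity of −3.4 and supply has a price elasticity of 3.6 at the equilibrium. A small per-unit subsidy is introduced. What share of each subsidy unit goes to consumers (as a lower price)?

For a small subsidy around the equilibrium, the benefit split depends on the relative slopes, which at a point are proportional to the elasticities.
Buyer share = εs/(εs + |εd|) = 3.6/(3.6 + 3.4) = 18/35; seller share = |εd|/(εs + |εd|) = 17/35.

Consumer share = 18/35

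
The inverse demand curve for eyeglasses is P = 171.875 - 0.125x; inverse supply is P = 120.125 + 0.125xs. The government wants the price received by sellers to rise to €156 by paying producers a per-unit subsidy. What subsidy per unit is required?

At a seller price of 156, quantity supplied is -961 + 8·156 = 287.
Buyers absorb 287 only when they pay Pb = 171.875 − 0.125·287 = 136.
s = Ps − Pb = 156 − 136 = 20.

Required subsidy s = €20 per unit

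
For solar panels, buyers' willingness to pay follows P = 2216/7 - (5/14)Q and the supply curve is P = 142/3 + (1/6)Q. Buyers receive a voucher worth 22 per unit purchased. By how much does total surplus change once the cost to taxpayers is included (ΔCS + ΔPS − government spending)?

Pre-subsidy: 2216/7 - (5/14)Q = 142/3 + (1/6)Q gives Q* = 514 and P* = 133.
With the rebate, buyers effectively pay Pb = Ps − 22, where Ps is the price sellers receive.
On the curves, Pb = 2216/7 - (5/14)Q and Ps = 142/3 + (1/6)Q; the wedge Ps − Pb = 22 gives 142/3 + (1/6)Q − (2216/7 - (5/14)Q) = 22, so Q' = 556.
Then Pb = 2216/7 − (5/14)·556 = 118 and Ps = 142/3 + (1/6)·556 = 140.
ΔCS = ½(514 + 556)(133 − 118) = 8025; ΔPS = ½(514 + 556)(140 − 133) = 3745.
Government spending = 22 × 556 = 12232.
Net change = 8025 + 3745 − 12232 = -462. The loss equals the DWL triangle ½·22·42.

Net change in total surplus = -462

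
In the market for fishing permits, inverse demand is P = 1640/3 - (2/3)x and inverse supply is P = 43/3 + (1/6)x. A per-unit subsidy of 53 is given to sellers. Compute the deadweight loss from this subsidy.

Deadweight loss = 1685.4

Pre-subsidy: 1640/3 - (2/3)x = 43/3 + (1/6)x gives x* = 638.8 and P* = 120.8.
With the subsidy, sellers receive Ps = Pb + 53 for each unit, where Pb is the price buyers pay.
On the curves, Pb = 1640/3 - (2/3)x and Ps = 43/3 + (1/6)x; the wedge Ps − Pb = 53 gives 43/3 + (1/6)x − (1640/3 - (2/3)x) = 53, so x' = 702.4.
Then Pb = 1640/3 − (2/3)·702.4 = 78.4 and Ps = 43/3 + (1/6)·702.4 = 131.4.
The subsidy expands output by 702.4 − 638.8 = 63.6 past the efficient level; on those units the gap between marginal cost and willingness to pay runs from 0 up to 53.
DWL = ½ × 53 × 63.6 = 1685.4.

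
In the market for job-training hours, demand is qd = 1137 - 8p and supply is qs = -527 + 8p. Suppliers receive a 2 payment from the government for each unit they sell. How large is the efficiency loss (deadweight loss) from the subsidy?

Pre-subsidy: 1137 - 8p = -527 + 8p gives p* = 104, q* = 305.
With the subsidy, sellers receive ps = pb + 2 for each unit, where pb is the price buyers pay.
Supply in terms of pb becomes qs = -527 + 8(pb + 2) = -511 + 8pb. Setting this equal to demand: 1137 - 8pb = -511 + 8pb, so pb = 103.
Sellers receive ps = 103 + 2 = 105; q' = 1137 − 8·103 = 313.
The subsidy expands output by 313 − 305 = 8 past the efficient level; on those units the gap between marginal cost and willingness to pay runs from 0 up to 2.
DWL = ½ × 2 × 8 = 8.

Deadweight loss = 8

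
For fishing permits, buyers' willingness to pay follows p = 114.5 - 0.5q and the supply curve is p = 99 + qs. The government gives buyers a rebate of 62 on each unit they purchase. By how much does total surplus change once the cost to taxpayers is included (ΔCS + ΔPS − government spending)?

Pre-subsidy: 114.5 - 0.5q = 99 + q gives q* = 31/3 and p* = 328/3.
With the rebate, buyers effectively pay pb = ps − 62, where ps is the price sellers receive.
On the curves, pb = 114.5 - 0.5q and ps = 99 + q; the wedge ps − pb = 62 gives 99 + q − (114.5 - 0.5q) = 62, so q' = 155/3.
Then pb = 114.5 − 0.5·(155/3) = 266/3 and ps = 99 + 1·(155/3) = 452/3.
ΔCS = ½(31/3 + 155/3)(328/3 − 266/3) = 1922/3; ΔPS = ½(31/3 + 155/3)(452/3 − 328/3) = 3844/3.
Government spending = 62 × 155/3 = 9610/3.
Net change = 1922/3 + 3844/3 − 9610/3 = -3844/3. The loss equals the DWL triangle ½·62·124/3.

Net change in total surplus = -3844/3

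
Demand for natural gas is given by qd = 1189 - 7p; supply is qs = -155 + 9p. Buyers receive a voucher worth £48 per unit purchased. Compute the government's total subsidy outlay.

Pre-subsidy: 1189 - 7p = -155 + 9p gives p* = 84, q* = 601.
With the rebate, buyers effectively pay pb = ps − 48, where ps is the price sellers receive.
Demand in terms of ps becomes qd = 1189 − 7(ps − 48) = 1525 - 7ps. Setting this equal to supply: 1525 - 7ps = -155 + 9ps, so ps = 105.
Buyers pay pb = 105 − 48 = 57; q' = -155 + 9·105 = 790.
Government outlay = subsidy × quantity = 48 × 790 = 37920.

Government cost = £37920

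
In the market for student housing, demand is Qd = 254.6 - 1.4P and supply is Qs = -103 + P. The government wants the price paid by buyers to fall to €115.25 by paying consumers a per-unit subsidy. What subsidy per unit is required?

At a buyer price of 115.25, quantity demanded is 254.6 − 1.4·115.25 = 93.25.
Sellers supply 93.25 only when they receive Ps with -103 + 1·Ps = 93.25, i.e. Ps = 196.25.
s = Ps − Pb = 196.25 − 115.25 = 81.

Required subsidy s = €81 per unit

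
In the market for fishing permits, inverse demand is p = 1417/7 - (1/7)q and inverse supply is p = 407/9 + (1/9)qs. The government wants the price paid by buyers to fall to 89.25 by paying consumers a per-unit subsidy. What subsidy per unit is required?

At a buyer price of 89.25, quantity demanded is 1417 − 7·89.25 = 792.25.
Sellers supply 792.25 only when they receive ps = 407/9 + (1/9)·792.25 = 133.25.
s = ps − pb = 133.25 − 89.25 = 44.

Required subsidy s = 44 per unit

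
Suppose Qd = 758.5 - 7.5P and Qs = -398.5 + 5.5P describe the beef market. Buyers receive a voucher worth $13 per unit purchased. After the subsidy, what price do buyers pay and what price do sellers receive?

Buyers pay $83.5; sellers receive $96.5

Pre-subsidy: 758.5 - 7.5P = -398.5 + 5.5P gives P* = 89, Q* = 91.
With the rebate, buyers effectively pay Pb = Ps − 13, where Ps is the price sellers receive.
Demand in terms of Ps becomes Qd = 758.5 − 7.5(Ps − 13) = 856 - 7.5Ps. Setting this equal to supply: 856 - 7.5Ps = -398.5 + 5.5Ps, so Ps = 96.5.
Buyers pay Pb = 96.5 − 13 = 83.5; Q' = -398.5 + 5.5·96.5 = 132.25.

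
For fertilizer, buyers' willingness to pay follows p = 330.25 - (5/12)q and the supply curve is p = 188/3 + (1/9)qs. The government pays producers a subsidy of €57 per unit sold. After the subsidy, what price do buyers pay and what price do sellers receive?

Buyers pay €74; sellers receive €131

Pre-subsidy: 330.25 - (5/12)q = 188/3 + (1/9)q gives q* = 507 and p* = 119.
With the subsidy, sellers receive ps = pb + 57 for each unit, where pb is the price buyers pay.
On the curves, pb = 330.25 - (5/12)q and ps = 188/3 + (1/9)q; the wedge ps − pb = 57 gives 188/3 + (1/9)q − (330.25 - (5/12)q) = 57, so q' = 615.
Then pb = 330.25 − (5/12)·615 = 74 and ps = 188/3 + (1/9)·615 = 131.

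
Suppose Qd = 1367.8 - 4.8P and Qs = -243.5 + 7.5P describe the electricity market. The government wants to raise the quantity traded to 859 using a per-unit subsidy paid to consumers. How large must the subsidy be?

Required subsidy s = 41 per unit

At Q = 859, invert demand for the buyer price: Pb = (1367.8 − 859)/4.8 = 106; invert supply for the seller price: Ps = (859 − (-243.5))/7.5 = 147.
The subsidy must fill the gap: s = Ps − Pb = 147 − 106 = 41.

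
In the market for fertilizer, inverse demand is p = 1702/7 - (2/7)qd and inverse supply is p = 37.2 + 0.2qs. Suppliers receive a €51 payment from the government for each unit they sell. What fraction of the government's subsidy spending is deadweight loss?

DWL / government spending = 105/1058

Pre-subsidy: 1702/7 - (2/7)q = 37.2 + 0.2q gives q* = 424 and p* = 122.
With the subsidy, sellers receive ps = pb + 51 for each unit, where pb is the price buyers pay.
On the curves, pb = 1702/7 - (2/7)q and ps = 37.2 + 0.2q; the wedge ps − pb = 51 gives 37.2 + 0.2q − (1702/7 - (2/7)q) = 51, so q' = 529.
Then pb = 1702/7 − (2/7)·529 = 92 and ps = 37.2 + 0.2·529 = 143.
ΔCS = ½(424 + 529)(122 − 92) = 14295; ΔPS = ½(424 + 529)(143 − 122) = 10006.5.
Government spending = 51 × 529 = 26979.
DWL = ½ × 51 × (529 − 424) = 2677.5; fraction = 2677.5 / 26979 = 105/1058.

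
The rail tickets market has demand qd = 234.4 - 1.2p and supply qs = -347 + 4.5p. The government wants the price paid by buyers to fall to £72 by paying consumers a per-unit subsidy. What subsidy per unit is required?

At a buyer price of 72, quantity demanded is 234.4 − 1.2·72 = 148.
Sellers supply 148 only when they receive ps with -347 + 4.5·ps = 148, i.e. ps = 110.
s = ps − pb = 110 − 72 = 38.

Required subsidy s = £38 per unit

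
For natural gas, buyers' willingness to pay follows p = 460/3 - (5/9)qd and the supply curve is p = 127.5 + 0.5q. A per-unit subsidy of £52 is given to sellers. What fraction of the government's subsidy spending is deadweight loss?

Pre-subsidy: 460/3 - (5/9)q = 127.5 + 0.5q gives q* = 465/19 and p* = 2655/19.
With the subsidy, sellers receive ps = pb + 52 for each unit, where pb is the price buyers pay.
On the curves, pb = 460/3 - (5/9)q and ps = 127.5 + 0.5q; the wedge ps − pb = 52 gives 127.5 + 0.5q − (460/3 - (5/9)q) = 52, so q' = 1401/19.
Then pb = 460/3 − (5/9)·(1401/19) = 2135/19 and ps = 127.5 + 0.5·(1401/19) = 3123/19.
ΔCS = ½(465/19 + 1401/19)(2655/19 − 2135/19) = 485160/361; ΔPS = ½(465/19 + 1401/19)(3123/19 − 2655/19) = 436644/361.
Government spending = 52 × 1401/19 = 72852/19.
DWL = ½ × 52 × (1401/19 − 465/19) = 24336/19; fraction = (24336/19) / (72852/19) = 156/467.

DWL / government spending = 156/467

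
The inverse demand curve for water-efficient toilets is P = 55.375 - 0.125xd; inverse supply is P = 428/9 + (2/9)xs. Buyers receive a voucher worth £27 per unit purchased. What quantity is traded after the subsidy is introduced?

Pre-subsidy: 55.375 - 0.125x = 428/9 + (2/9)x gives x* = 22.52 and P* = 52.56.
With the rebate, buyers effectively pay Pb = Ps − 27, where Ps is the price sellers receive.
On the curves, Pb = 55.375 - 0.125x and Ps = 428/9 + (2/9)x; the wedge Ps − Pb = 27 gives 428/9 + (2/9)x − (55.375 - 0.125x) = 27, so x' = 100.28.
Then Pb = 55.375 − 0.125·100.28 = 42.84 and Ps = 428/9 + (2/9)·100.28 = 69.84.

x' = 100.28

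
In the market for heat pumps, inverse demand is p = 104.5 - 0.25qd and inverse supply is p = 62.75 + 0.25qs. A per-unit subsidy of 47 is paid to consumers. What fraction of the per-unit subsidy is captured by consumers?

Pre-subsidy: 104.5 - 0.25q = 62.75 + 0.25q gives q* = 83.5 and p* = 83.625.
With the rebate, buyers effectively pay pb = ps − 47, where ps is the price sellers receive.
On the curves, pb = 104.5 - 0.25q and ps = 62.75 + 0.25q; the wedge ps − pb = 47 gives 62.75 + 0.25q − (104.5 - 0.25q) = 47, so q' = 177.5.
Then pb = 104.5 − 0.25·177.5 = 60.125 and ps = 62.75 + 0.25·177.5 = 107.125.
Buyers' price falls by p* − pb = 83.625 − 60.125 = 23.5; sellers' price rises by ps − p* = 107.125 − 83.625 = 23.5.
So consumers capture 23.5/47 = 0.5 of each unit of subsidy.

Consumer share = 0.5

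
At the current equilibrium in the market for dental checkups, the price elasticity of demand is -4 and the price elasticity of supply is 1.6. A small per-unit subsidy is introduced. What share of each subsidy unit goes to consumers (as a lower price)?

Consumer share = 2/7

For a small subsidy around the equilibrium, the benefit split depends on the relative slopes, which at a point are proportional to the elasticities.
Buyer share = εs/(εs + |εd|) = 1.6/(1.6 + 4) = 2/7; seller share = |εd|/(εs + |εd|) = 5/7.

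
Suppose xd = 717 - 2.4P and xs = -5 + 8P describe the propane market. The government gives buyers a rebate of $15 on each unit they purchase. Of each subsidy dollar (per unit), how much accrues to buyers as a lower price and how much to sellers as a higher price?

Pre-subsidy: 717 - 2.4P = -5 + 8P gives P* = 1805/26, x* = 7155/13.
With the rebate, buyers effectively pay Pb = Ps − 15, where Ps is the price sellers receive.
Demand in terms of Ps becomes xd = 717 − 2.4(Ps − 15) = 753 - 2.4Ps. Setting this equal to supply: 753 - 2.4Ps = -5 + 8Ps, so Ps = 1895/26.
Buyers pay Pb = 1895/26 − 15 = 1505/26; x' = -5 + 8·(1895/26) = 7515/13.
Buyers' price falls by P* − Pb = 1805/26 − 1505/26 = 150/13; sellers' price rises by Ps − P* = 1895/26 − 1805/26 = 45/13.

Buyers gain 150/13 per unit; sellers gain 45/13 per unit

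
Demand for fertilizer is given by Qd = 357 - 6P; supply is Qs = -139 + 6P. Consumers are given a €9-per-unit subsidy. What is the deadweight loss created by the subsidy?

Deadweight loss = €121.5

Pre-subsidy: 357 - 6P = -139 + 6P gives P* = 124/3, Q* = 109.
With the rebate, buyers effectively pay Pb = Ps − 9, where Ps is the price sellers receive.
Demand in terms of Ps becomes Qd = 357 − 6(Ps − 9) = 411 - 6Ps. Setting this equal to supply: 411 - 6Ps = -139 + 6Ps, so Ps = 275/6.
Buyers pay Pb = 275/6 − 9 = 221/6; Q' = -139 + 6·(275/6) = 136.
The subsidy expands output by 136 − 109 = 27 past the efficient level; on those units the gap between marginal cost and willingness to pay runs from 0 up to 9.
DWL = ½ × 9 × 27 = 121.5.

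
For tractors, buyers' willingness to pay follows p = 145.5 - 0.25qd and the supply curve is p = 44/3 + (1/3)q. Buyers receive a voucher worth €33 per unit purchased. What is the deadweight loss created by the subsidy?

Deadweight loss = 6534/7

Pre-subsidy: 145.5 - 0.25q = 44/3 + (1/3)q gives q* = 1570/7 and p* = 626/7.
With the rebate, buyers effectively pay pb = ps − 33, where ps is the price sellers receive.
On the curves, pb = 145.5 - 0.25q and ps = 44/3 + (1/3)q; the wedge ps − pb = 33 gives 44/3 + (1/3)q − (145.5 - 0.25q) = 33, so q' = 1966/7.
Then pb = 145.5 − 0.25·(1966/7) = 527/7 and ps = 44/3 + (1/3)·(1966/7) = 758/7.
The subsidy expands output by 1966/7 − 1570/7 = 396/7 past the efficient level; on those units the gap between marginal cost and willingness to pay runs from 0 up to 33.
DWL = ½ × 33 × 396/7 = 6534/7.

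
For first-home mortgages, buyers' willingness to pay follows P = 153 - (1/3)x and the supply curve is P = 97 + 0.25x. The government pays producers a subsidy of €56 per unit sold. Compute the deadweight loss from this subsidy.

Deadweight loss = €2688

Pre-subsidy: 153 - (1/3)x = 97 + 0.25x gives x* = 96 and P* = 121.
With the subsidy, sellers receive Ps = Pb + 56 for each unit, where Pb is the price buyers pay.
On the curves, Pb = 153 - (1/3)x and Ps = 97 + 0.25x; the wedge Ps − Pb = 56 gives 97 + 0.25x − (153 - (1/3)x) = 56, so x' = 192.
Then Pb = 153 − (1/3)·192 = 89 and Ps = 97 + 0.25·192 = 145.
The subsidy expands output by 192 − 96 = 96 past the efficient level; on those units the gap between marginal cost and willingness to pay runs from 0 up to 56.
DWL = ½ × 56 × 96 = 2688.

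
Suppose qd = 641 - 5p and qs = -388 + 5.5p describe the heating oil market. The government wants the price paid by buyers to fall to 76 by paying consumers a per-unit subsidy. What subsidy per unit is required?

At a buyer price of 76, quantity demanded is 641 − 5·76 = 261.
Sellers supply 261 only when they receive ps with -388 + 5.5·ps = 261, i.e. ps = 118.
s = ps − pb = 118 − 76 = 42.

Required subsidy s = 42 per unit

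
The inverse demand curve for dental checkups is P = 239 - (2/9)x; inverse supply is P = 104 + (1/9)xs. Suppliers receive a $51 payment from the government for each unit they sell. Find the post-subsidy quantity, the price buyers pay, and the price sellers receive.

Pre-subsidy: 239 - (2/9)x = 104 + (1/9)x gives x* = 405 and P* = 149.
With the subsidy, sellers receive Ps = Pb + 51 for each unit, where Pb is the price buyers pay.
On the curves, Pb = 239 - (2/9)x and Ps = 104 + (1/9)x; the wedge Ps − Pb = 51 gives 104 + (1/9)x − (239 - (2/9)x) = 51, so x' = 558.
Then Pb = 239 − (2/9)·558 = 115 and Ps = 104 + (1/9)·558 = 166.

x' = 558; buyers pay $115; sellers receive $166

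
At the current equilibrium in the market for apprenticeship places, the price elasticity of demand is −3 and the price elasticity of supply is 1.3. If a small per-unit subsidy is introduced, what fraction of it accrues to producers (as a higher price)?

Producer share = 30/43

For a small subsidy around the equilibrium, the benefit split depends on the relative slopes, which at a point are proportional to the elasticities.
Buyer share = εs/(εs + |εd|) = 1.3/(1.3 + 3) = 13/43; seller share = |εd|/(εs + |εd|) = 30/43.
So producers capture 30/43 of the subsidy.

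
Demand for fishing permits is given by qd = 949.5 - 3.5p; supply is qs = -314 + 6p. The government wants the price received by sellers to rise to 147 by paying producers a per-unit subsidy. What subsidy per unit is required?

Required subsidy s = 38 per unit

At a seller price of 147, quantity supplied is -314 + 6·147 = 568.
Buyers absorb 568 only when they pay pb with 949.5 − 3.5·pb = 568, i.e. pb = 109.
s = ps − pb = 147 − 109 = 38.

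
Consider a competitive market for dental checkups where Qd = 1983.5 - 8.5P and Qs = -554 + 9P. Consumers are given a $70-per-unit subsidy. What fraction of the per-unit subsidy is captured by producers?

Pre-subsidy: 1983.5 - 8.5P = -554 + 9P gives P* = 145, Q* = 751.
With the rebate, buyers effectively pay Pb = Ps − 70, where Ps is the price sellers receive.
Demand in terms of Ps becomes Qd = 1983.5 − 8.5(Ps − 70) = 2578.5 - 8.5Ps. Setting this equal to supply: 2578.5 - 8.5Ps = -554 + 9Ps, so Ps = 179.
Buyers pay Pb = 179 − 70 = 109; Q' = -554 + 9·179 = 1057.
Buyers' price falls by P* − Pb = 145 − 109 = 36; sellers' price rises by Ps − P* = 179 − 145 = 34.
So producers capture 34/70 = 17/35 of each unit of subsidy.

Producer share = 17/35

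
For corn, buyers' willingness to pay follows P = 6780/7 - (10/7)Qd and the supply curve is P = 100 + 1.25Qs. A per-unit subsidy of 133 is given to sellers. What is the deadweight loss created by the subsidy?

Deadweight loss = 247646/75

Pre-subsidy: 6780/7 - (10/7)Q = 100 + 1.25Q gives Q* = 4864/15 and P* = 1516/3.
With the subsidy, sellers receive Ps = Pb + 133 for each unit, where Pb is the price buyers pay.
On the curves, Pb = 6780/7 - (10/7)Q and Ps = 100 + 1.25Q; the wedge Ps − Pb = 133 gives 100 + 1.25Q − (6780/7 - (10/7)Q) = 133, so Q' = 373.92.
Then Pb = 6780/7 − (10/7)·373.92 = 434.4 and Ps = 100 + 1.25·373.92 = 567.4.
The subsidy expands output by 373.92 − 4864/15 = 3724/75 past the efficient level; on those units the gap between marginal cost and willingness to pay runs from 0 up to 133.
DWL = ½ × 133 × 3724/75 = 247646/75.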